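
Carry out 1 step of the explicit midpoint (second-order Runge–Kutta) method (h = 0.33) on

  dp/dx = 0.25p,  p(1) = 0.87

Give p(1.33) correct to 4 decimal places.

Midpoint: k1 = f(x_n, p_n); k2 = f(x_n + h/2, p_n + (h/2)·k1); p_{n+1} = p_n + h·k2.
x=1.000000, p=0.870000:
  k1 = f(1.000000, 0.870000) = 0.217500
  k2 = f(1.165000, 0.905887) = 0.226472
  p ← 0.870000 + 0.33·0.226472 = 0.944736
p(1.33) ≈ 0.9447

0.9447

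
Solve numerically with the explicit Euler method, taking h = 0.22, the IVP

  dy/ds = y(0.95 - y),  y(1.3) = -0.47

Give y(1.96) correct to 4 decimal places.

Euler: y_{n+1} = y_n + h·f(s_n, y_n).
s=1.300000, y=-0.470000: f=-0.667400 → y ← -0.470000 + 0.22·(-0.667400) = -0.616828
s=1.520000, y=-0.616828: f=-0.966463 → y ← -0.616828 + 0.22·(-0.966463) = -0.829450
s=1.740000, y=-0.829450: f=-1.475965 → y ← -0.829450 + 0.22·(-1.475965) = -1.154162
y(1.96) ≈ -1.1542

-1.1542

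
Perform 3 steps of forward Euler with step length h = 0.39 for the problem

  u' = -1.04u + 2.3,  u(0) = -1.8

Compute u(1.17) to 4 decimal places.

1.3691

Euler: u_{n+1} = u_n + h·f(t_n, u_n).
t=0.000000, u=-1.800000: f=4.172000 → u ← -1.800000 + 0.39·4.172000 = -0.172920
t=0.390000, u=-0.172920: f=2.479837 → u ← -0.172920 + 0.39·2.479837 = 0.794216
t=0.780000, u=0.794216: f=1.474015 → u ← 0.794216 + 0.39·1.474015 = 1.369082
u(1.17) ≈ 1.3691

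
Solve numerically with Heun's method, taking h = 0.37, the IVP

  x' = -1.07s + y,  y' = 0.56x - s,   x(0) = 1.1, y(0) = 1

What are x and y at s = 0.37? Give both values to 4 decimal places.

1.4389, 1.1978

Heun on (x,y): k1 = f(s_n, state_n); k2 = f(s_n + h, state_n + h·k1); state_{n+1} = state_n + (h/2)·(k1 + k2).
0.000000: (1.100000, 1.000000)
  k1 = (1.000000, 0.616000)
  predictor → (1.470000, 1.227920)
  k2 = (0.832020, 0.453200)
  → (1.438924, 1.197802)
(x(0.37), y(0.37)) ≈ (1.4389, 1.1978)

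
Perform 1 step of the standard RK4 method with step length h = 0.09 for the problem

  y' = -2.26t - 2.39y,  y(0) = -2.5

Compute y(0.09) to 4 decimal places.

-2.0247

RK4: k1 = f(t_n, y_n); k2 = f(t_n + h/2, y_n + (h/2)·k1); k3 = f(t_n + h/2, y_n + (h/2)·k2); k4 = f(t_n + h, y_n + h·k3); y_{n+1} = y_n + (h/6)·(k1 + 2k2 + 2k3 + k4).
t=0.000000, y=-2.500000:
  k1 = f(0.000000, -2.500000) = 5.975000
  k2 = f(0.045000, -2.231125) = 5.230689
  k3 = f(0.045000, -2.264619) = 5.310739
  k4 = f(0.090000, -2.022033) = 4.629260
  y ← -2.500000 + (0.09/6)·(k1 + 2k2 + 2k3 + k4) = -2.024693
y(0.09) ≈ -2.0247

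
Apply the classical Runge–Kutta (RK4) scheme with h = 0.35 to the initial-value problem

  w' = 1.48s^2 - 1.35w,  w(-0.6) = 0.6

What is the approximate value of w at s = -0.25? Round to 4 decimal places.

0.4480

RK4: k1 = f(s_n, w_n); k2 = f(s_n + h/2, w_n + (h/2)·k1); k3 = f(s_n + h/2, w_n + (h/2)·k2); k4 = f(s_n + h, w_n + h·k3); w_{n+1} = w_n + (h/6)·(k1 + 2k2 + 2k3 + k4).
s=-0.600000, w=0.600000:
  k1 = f(-0.600000, 0.600000) = -0.277200
  k2 = f(-0.425000, 0.551490) = -0.477187
  k3 = f(-0.425000, 0.516492) = -0.429940
  k4 = f(-0.250000, 0.449521) = -0.514353
  w ← 0.600000 + (0.35/6)·(k1 + 2k2 + 2k3 + k4) = 0.447995
w(-0.25) ≈ 0.4480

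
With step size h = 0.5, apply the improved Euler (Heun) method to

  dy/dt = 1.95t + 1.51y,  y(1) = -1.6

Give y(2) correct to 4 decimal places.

Heun: k1 = f(t_n, y_n); k2 = f(t_n + h, y_n + h·k1); y_{n+1} = y_n + (h/2)·(k1 + k2).
t=1.000000, y=-1.600000:
  k1 = f(1.000000, -1.600000) = -0.466000
  k2 = f(1.500000, -1.833000) = 0.157170
  y ← -1.600000 + (0.5/2)·(-0.466000 + 0.157170) = -1.677208
t=1.500000, y=-1.677208:
  k1 = f(1.500000, -1.677208) = 0.392417
  k2 = f(2.000000, -1.480999) = 1.663691
  y ← -1.677208 + (0.5/2)·(0.392417 + 1.663691) = -1.163181
y(2) ≈ -1.1632

-1.1632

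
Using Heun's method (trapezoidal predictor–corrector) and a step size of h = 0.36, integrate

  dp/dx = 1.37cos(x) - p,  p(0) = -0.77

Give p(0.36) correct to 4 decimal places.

Heun: k1 = f(x_n, p_n); k2 = f(x_n + h, p_n + h·k1); p_{n+1} = p_n + (h/2)·(k1 + k2).
x=0.000000, p=-0.770000:
  k1 = f(0.000000, -0.770000) = 2.140000
  k2 = f(0.360000, 0.000400) = 1.281779
  p ← -0.770000 + (0.36/2)·(2.140000 + 1.281779) = -0.154080
p(0.36) ≈ -0.1541

-0.1541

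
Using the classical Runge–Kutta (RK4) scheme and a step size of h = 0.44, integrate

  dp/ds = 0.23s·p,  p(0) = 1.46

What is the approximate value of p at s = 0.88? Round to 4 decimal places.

1.5960

RK4: k1 = f(s_n, p_n); k2 = f(s_n + h/2, p_n + (h/2)·k1); k3 = f(s_n + h/2, p_n + (h/2)·k2); k4 = f(s_n + h, p_n + h·k3); p_{n+1} = p_n + (h/6)·(k1 + 2k2 + 2k3 + k4).
s=0.000000, p=1.460000:
  k1 = f(0.000000, 1.460000) = 0.000000
  k2 = f(0.220000, 1.460000) = 0.073876
  k3 = f(0.220000, 1.476253) = 0.074698
  k4 = f(0.440000, 1.492867) = 0.151078
  p ← 1.460000 + (0.44/6)·(k1 + 2k2 + 2k3 + k4) = 1.492870
s=0.440000, p=1.492870:
  k1 = f(0.440000, 1.492870) = 0.151078
  k2 = f(0.660000, 1.526107) = 0.231663
  k3 = f(0.660000, 1.543836) = 0.234354
  k4 = f(0.880000, 1.595986) = 0.323028
  p ← 1.492870 + (0.44/6)·(k1 + 2k2 + 2k3 + k4) = 1.595987
p(0.88) ≈ 1.5960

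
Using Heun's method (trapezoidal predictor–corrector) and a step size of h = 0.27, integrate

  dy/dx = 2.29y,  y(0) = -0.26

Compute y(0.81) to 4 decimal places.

Heun: k1 = f(x_n, y_n); k2 = f(x_n + h, y_n + h·k1); y_{n+1} = y_n + (h/2)·(k1 + k2).
x=0.000000, y=-0.260000:
  k1 = f(0.000000, -0.260000) = -0.595400
  k2 = f(0.270000, -0.420758) = -0.963536
  y ← -0.260000 + (0.27/2)·(-0.595400 + (-0.963536)) = -0.470456
x=0.270000, y=-0.470456:
  k1 = f(0.270000, -0.470456) = -1.077345
  k2 = f(0.540000, -0.761339) = -1.743467
  y ← -0.470456 + (0.27/2)·(-1.077345 + (-1.743467)) = -0.851266
x=0.540000, y=-0.851266:
  k1 = f(0.540000, -0.851266) = -1.949399
  k2 = f(0.810000, -1.377604) = -3.154713
  y ← -0.851266 + (0.27/2)·(-1.949399 + (-3.154713)) = -1.540321
y(0.81) ≈ -1.5403

-1.5403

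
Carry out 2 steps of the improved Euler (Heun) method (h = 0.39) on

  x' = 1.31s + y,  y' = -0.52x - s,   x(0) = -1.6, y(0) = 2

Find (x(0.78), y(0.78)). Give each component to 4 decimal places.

0.4841, 1.9685

Heun on (x,y): k1 = f(s_n, state_n); k2 = f(s_n + h, state_n + h·k1); state_{n+1} = state_n + (h/2)·(k1 + k2).
0.000000: (-1.600000, 2.000000)
  k1 = (2.000000, 0.832000)
  predictor → (-0.820000, 2.324480)
  k2 = (2.835380, 0.036400)
  → (-0.657101, 2.169338)
0.390000: (-0.657101, 2.169338)
  k1 = (2.680238, -0.048308)
  predictor → (0.388192, 2.150498)
  k2 = (3.172298, -0.981860)
  → (0.484144, 1.968455)
(x(0.78), y(0.78)) ≈ (0.4841, 1.9685)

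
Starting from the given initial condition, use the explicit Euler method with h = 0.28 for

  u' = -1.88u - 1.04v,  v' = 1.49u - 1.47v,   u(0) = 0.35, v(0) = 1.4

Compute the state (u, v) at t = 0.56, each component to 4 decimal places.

-0.3970, 0.4697

Euler on (u,v): u_{n+1} = u_n + h·u', v_{n+1} = v_n + h·v'.
0.000000: (0.350000, 1.400000); f=(-2.114000, -1.536500) → (-0.241920, 0.969780)
0.280000: (-0.241920, 0.969780); f=(-0.553762, -1.786037) → (-0.396973, 0.469690)
(u(0.56), v(0.56)) ≈ (-0.3970, 0.4697)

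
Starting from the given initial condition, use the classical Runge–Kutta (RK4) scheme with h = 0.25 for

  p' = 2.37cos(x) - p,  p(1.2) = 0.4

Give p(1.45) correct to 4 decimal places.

RK4: k1 = f(x_n, p_n); k2 = f(x_n + h/2, p_n + (h/2)·k1); k3 = f(x_n + h/2, p_n + (h/2)·k2); k4 = f(x_n + h, p_n + h·k3); p_{n+1} = p_n + (h/6)·(k1 + 2k2 + 2k3 + k4).
x=1.200000, p=0.400000:
  k1 = f(1.200000, 0.400000) = 0.458788
  k2 = f(1.325000, 0.457348) = 0.119341
  k3 = f(1.325000, 0.414918) = 0.161772
  k4 = f(1.450000, 0.440443) = -0.154851
  p ← 0.400000 + (0.25/6)·(k1 + 2k2 + 2k3 + k4) = 0.436090
p(1.45) ≈ 0.4361

0.4361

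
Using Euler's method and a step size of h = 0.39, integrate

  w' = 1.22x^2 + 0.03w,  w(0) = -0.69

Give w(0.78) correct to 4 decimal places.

-0.6339

Euler: w_{n+1} = w_n + h·f(x_n, w_n).
x=0.000000, w=-0.690000: f=-0.020700 → w ← -0.690000 + 0.39·(-0.020700) = -0.698073
x=0.390000, w=-0.698073: f=0.164620 → w ← -0.698073 + 0.39·0.164620 = -0.633871
w(0.78) ≈ -0.6339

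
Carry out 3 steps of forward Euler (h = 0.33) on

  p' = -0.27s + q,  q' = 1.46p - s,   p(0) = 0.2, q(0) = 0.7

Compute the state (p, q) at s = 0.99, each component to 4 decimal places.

0.9010, 0.9974

Euler on (p,q): p_{n+1} = p_n + h·p', q_{n+1} = q_n + h·q'.
0.000000: (0.200000, 0.700000); f=(0.700000, 0.292000) → (0.431000, 0.796360)
0.330000: (0.431000, 0.796360); f=(0.707260, 0.299260) → (0.664396, 0.895116)
0.660000: (0.664396, 0.895116); f=(0.716916, 0.310018) → (0.900978, 0.997422)
(p(0.99), q(0.99)) ≈ (0.9010, 0.9974)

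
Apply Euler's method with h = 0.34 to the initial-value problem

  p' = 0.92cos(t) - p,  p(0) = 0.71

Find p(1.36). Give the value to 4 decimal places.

0.6773

Euler: p_{n+1} = p_n + h·f(t_n, p_n).
t=0.000000, p=0.710000: f=0.210000 → p ← 0.710000 + 0.34·0.210000 = 0.781400
t=0.340000, p=0.781400: f=0.085934 → p ← 0.781400 + 0.34·0.085934 = 0.810618
t=0.680000, p=0.810618: f=-0.095251 → p ← 0.810618 + 0.34·(-0.095251) = 0.778232
t=1.020000, p=0.778232: f=-0.296736 → p ← 0.778232 + 0.34·(-0.296736) = 0.677342
p(1.36) ≈ 0.6773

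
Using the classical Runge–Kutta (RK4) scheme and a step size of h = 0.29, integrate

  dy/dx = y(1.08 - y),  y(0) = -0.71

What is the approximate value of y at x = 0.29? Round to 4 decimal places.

-1.2797

RK4: k1 = f(x_n, y_n); k2 = f(x_n + h/2, y_n + (h/2)·k1); k3 = f(x_n + h/2, y_n + (h/2)·k2); k4 = f(x_n + h, y_n + h·k3); y_{n+1} = y_n + (h/6)·(k1 + 2k2 + 2k3 + k4).
x=0.000000, y=-0.710000:
  k1 = f(0.000000, -0.710000) = -1.270900
  k2 = f(0.145000, -0.894280) = -1.765561
  k3 = f(0.145000, -0.966006) = -1.976455
  k4 = f(0.290000, -1.283172) = -3.032356
  y ← -0.710000 + (0.29/6)·(k1 + 2k2 + 2k3 + k4) = -1.279719
y(0.29) ≈ -1.2797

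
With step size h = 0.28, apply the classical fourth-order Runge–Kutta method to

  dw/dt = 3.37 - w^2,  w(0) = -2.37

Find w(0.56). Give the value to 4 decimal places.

-27.0527

RK4: k1 = f(t_n, w_n); k2 = f(t_n + h/2, w_n + (h/2)·k1); k3 = f(t_n + h/2, w_n + (h/2)·k2); k4 = f(t_n + h, w_n + h·k3); w_{n+1} = w_n + (h/6)·(k1 + 2k2 + 2k3 + k4).
t=0.000000, w=-2.370000:
  k1 = f(0.000000, -2.370000) = -2.246900
  k2 = f(0.140000, -2.684566) = -3.836895
  k3 = f(0.140000, -2.907165) = -5.081610
  k4 = f(0.280000, -3.792851) = -11.015717
  w ← -2.370000 + (0.28/6)·(k1 + 2k2 + 2k3 + k4) = -3.821316
t=0.280000, w=-3.821316:
  k1 = f(0.280000, -3.821316) = -11.232455
  k2 = f(0.420000, -5.393860) = -25.723721
  k3 = f(0.420000, -7.422637) = -51.725536
  k4 = f(0.560000, -18.304466) = -331.683476
  w ← -3.821316 + (0.28/6)·(k1 + 2k2 + 2k3 + k4) = -27.052657
w(0.56) ≈ -27.0527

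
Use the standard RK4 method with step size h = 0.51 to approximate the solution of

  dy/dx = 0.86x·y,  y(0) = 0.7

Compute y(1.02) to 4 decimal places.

RK4: k1 = f(x_n, y_n); k2 = f(x_n + h/2, y_n + (h/2)·k1); k3 = f(x_n + h/2, y_n + (h/2)·k2); k4 = f(x_n + h, y_n + h·k3); y_{n+1} = y_n + (h/6)·(k1 + 2k2 + 2k3 + k4).
x=0.000000, y=0.700000:
  k1 = f(0.000000, 0.700000) = 0.000000
  k2 = f(0.255000, 0.700000) = 0.153510
  k3 = f(0.255000, 0.739145) = 0.162095
  k4 = f(0.510000, 0.782668) = 0.343278
  y ← 0.700000 + (0.51/6)·(k1 + 2k2 + 2k3 + k4) = 0.782831
x=0.510000, y=0.782831:
  k1 = f(0.510000, 0.782831) = 0.343350
  k2 = f(0.765000, 0.870386) = 0.572627
  k3 = f(0.765000, 0.928851) = 0.611091
  k4 = f(1.020000, 1.094488) = 0.960085
  y ← 0.782831 + (0.51/6)·(k1 + 2k2 + 2k3 + k4) = 1.094855
y(1.02) ≈ 1.0949

1.0949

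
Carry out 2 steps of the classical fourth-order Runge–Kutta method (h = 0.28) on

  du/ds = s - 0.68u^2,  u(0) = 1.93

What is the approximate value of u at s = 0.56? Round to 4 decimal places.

1.2288

RK4: k1 = f(s_n, u_n); k2 = f(s_n + h/2, u_n + (h/2)·k1); k3 = f(s_n + h/2, u_n + (h/2)·k2); k4 = f(s_n + h, u_n + h·k3); u_{n+1} = u_n + (h/6)·(k1 + 2k2 + 2k3 + k4).
s=0.000000, u=1.930000:
  k1 = f(0.000000, 1.930000) = -2.532932
  k2 = f(0.140000, 1.575390) = -1.547659
  k3 = f(0.140000, 1.713328) = -1.856134
  k4 = f(0.280000, 1.410282) = -1.072450
  u ← 1.930000 + (0.28/6)·(k1 + 2k2 + 2k3 + k4) = 1.444061
s=0.280000, u=1.444061:
  k1 = f(0.280000, 1.444061) = -1.138013
  k2 = f(0.420000, 1.284740) = -0.702378
  k3 = f(0.420000, 1.345729) = -0.811470
  k4 = f(0.560000, 1.216850) = -0.446892
  u ← 1.444061 + (0.28/6)·(k1 + 2k2 + 2k3 + k4) = 1.228807
u(0.56) ≈ 1.2288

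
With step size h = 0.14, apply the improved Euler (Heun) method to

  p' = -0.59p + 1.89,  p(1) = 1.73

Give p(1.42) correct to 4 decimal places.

2.0530

Heun: k1 = f(t_n, p_n); k2 = f(t_n + h, p_n + h·k1); p_{n+1} = p_n + (h/2)·(k1 + k2).
t=1.000000, p=1.730000:
  k1 = f(1.000000, 1.730000) = 0.869300
  k2 = f(1.140000, 1.851702) = 0.797496
  p ← 1.730000 + (0.14/2)·(0.869300 + 0.797496) = 1.846676
t=1.140000, p=1.846676:
  k1 = f(1.140000, 1.846676) = 0.800461
  k2 = f(1.280000, 1.958740) = 0.734343
  p ← 1.846676 + (0.14/2)·(0.800461 + 0.734343) = 1.954112
t=1.280000, p=1.954112:
  k1 = f(1.280000, 1.954112) = 0.737074
  k2 = f(1.420000, 2.057302) = 0.676192
  p ← 1.954112 + (0.14/2)·(0.737074 + 0.676192) = 2.053041
p(1.42) ≈ 2.0530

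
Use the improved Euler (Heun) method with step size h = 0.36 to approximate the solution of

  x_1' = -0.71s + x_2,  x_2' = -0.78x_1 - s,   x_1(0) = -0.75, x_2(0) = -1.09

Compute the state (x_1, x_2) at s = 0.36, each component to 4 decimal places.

Heun on (x_1,x_2): k1 = f(s_n, state_n); k2 = f(s_n + h, state_n + h·k1); state_{n+1} = state_n + (h/2)·(k1 + k2).
0.000000: (-0.750000, -1.090000)
  k1 = (-1.090000, 0.585000)
  predictor → (-1.142400, -0.879400)
  k2 = (-1.135000, 0.531072)
  → (-1.150500, -0.889107)
(x_1(0.36), x_2(0.36)) ≈ (-1.1505, -0.8891)

-1.1505, -0.8891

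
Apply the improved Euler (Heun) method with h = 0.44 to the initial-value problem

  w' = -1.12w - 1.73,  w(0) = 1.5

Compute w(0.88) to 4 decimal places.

-0.3415

Heun: k1 = f(x_n, w_n); k2 = f(x_n + h, w_n + h·k1); w_{n+1} = w_n + (h/2)·(k1 + k2).
x=0.000000, w=1.500000:
  k1 = f(0.000000, 1.500000) = -3.410000
  k2 = f(0.440000, -0.000400) = -1.729552
  w ← 1.500000 + (0.44/2)·(-3.410000 + (-1.729552)) = 0.369299
x=0.440000, w=0.369299:
  k1 = f(0.440000, 0.369299) = -2.143614
  k2 = f(0.880000, -0.573892) = -1.087241
  w ← 0.369299 + (0.44/2)·(-2.143614 + (-1.087241)) = -0.341490
w(0.88) ≈ -0.3415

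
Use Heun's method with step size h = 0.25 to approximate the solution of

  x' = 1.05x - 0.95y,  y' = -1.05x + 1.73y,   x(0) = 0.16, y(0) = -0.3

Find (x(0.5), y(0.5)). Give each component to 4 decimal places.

Heun on (x,y): k1 = f(s_n, state_n); k2 = f(s_n + h, state_n + h·k1); state_{n+1} = state_n + (h/2)·(k1 + k2).
0.000000: (0.160000, -0.300000)
  k1 = (0.453000, -0.687000)
  predictor → (0.273250, -0.471750)
  k2 = (0.735075, -1.103040)
  → (0.308509, -0.523755)
0.250000: (0.308509, -0.523755)
  k1 = (0.821502, -1.230031)
  predictor → (0.513885, -0.831263)
  k2 = (1.329279, -1.977664)
  → (0.577357, -0.924717)
(x(0.5), y(0.5)) ≈ (0.5774, -0.9247)

0.5774, -0.9247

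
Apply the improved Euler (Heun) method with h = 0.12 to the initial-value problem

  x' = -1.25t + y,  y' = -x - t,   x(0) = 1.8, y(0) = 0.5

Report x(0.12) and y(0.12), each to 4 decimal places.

Heun on (x,y): k1 = f(t_n, state_n); k2 = f(t_n + h, state_n + h·k1); state_{n+1} = state_n + (h/2)·(k1 + k2).
0.000000: (1.800000, 0.500000)
  k1 = (0.500000, -1.800000)
  predictor → (1.860000, 0.284000)
  k2 = (0.134000, -1.980000)
  → (1.838040, 0.273200)
(x(0.12), y(0.12)) ≈ (1.8380, 0.2732)

1.8380, 0.2732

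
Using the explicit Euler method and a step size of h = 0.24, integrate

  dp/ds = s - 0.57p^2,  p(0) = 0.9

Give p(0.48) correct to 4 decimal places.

Euler: p_{n+1} = p_n + h·f(s_n, p_n).
s=0.000000, p=0.900000: f=-0.461700 → p ← 0.900000 + 0.24·(-0.461700) = 0.789192
s=0.240000, p=0.789192: f=-0.115010 → p ← 0.789192 + 0.24·(-0.115010) = 0.761590
p(0.48) ≈ 0.7616

0.7616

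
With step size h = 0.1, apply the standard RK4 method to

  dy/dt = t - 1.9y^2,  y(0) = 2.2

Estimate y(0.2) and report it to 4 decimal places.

RK4: k1 = f(t_n, y_n); k2 = f(t_n + h/2, y_n + (h/2)·k1); k3 = f(t_n + h/2, y_n + (h/2)·k2); k4 = f(t_n + h, y_n + h·k3); y_{n+1} = y_n + (h/6)·(k1 + 2k2 + 2k3 + k4).
t=0.000000, y=2.200000:
  k1 = f(0.000000, 2.200000) = -9.196000
  k2 = f(0.050000, 1.740200) = -5.703762
  k3 = f(0.050000, 1.914812) = -6.916359
  k4 = f(0.100000, 1.508364) = -4.222809
  y ← 2.200000 + (0.1/6)·(k1 + 2k2 + 2k3 + k4) = 1.555682
t=0.100000, y=1.555682:
  k1 = f(0.100000, 1.555682) = -4.498281
  k2 = f(0.150000, 1.330768) = -3.214795
  k3 = f(0.150000, 1.394943) = -3.547144
  k4 = f(0.200000, 1.200968) = -2.540416
  y ← 1.555682 + (0.1/6)·(k1 + 2k2 + 2k3 + k4) = 1.212973
y(0.2) ≈ 1.2130

1.2130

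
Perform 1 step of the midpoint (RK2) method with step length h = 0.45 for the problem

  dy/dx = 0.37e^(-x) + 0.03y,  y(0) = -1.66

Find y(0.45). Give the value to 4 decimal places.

-1.5485

Midpoint: k1 = f(x_n, y_n); k2 = f(x_n + h/2, y_n + (h/2)·k1); y_{n+1} = y_n + h·k2.
x=0.000000, y=-1.660000:
  k1 = f(0.000000, -1.660000) = 0.320200
  k2 = f(0.225000, -1.587955) = 0.247812
  y ← -1.660000 + 0.45·0.247812 = -1.548484
y(0.45) ≈ -1.5485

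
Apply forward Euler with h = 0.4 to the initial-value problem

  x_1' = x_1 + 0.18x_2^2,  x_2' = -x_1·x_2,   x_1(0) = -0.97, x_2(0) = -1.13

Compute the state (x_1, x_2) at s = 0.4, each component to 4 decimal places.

Euler on (x_1,x_2): x_1_{n+1} = x_1_n + h·x_1', x_2_{n+1} = x_2_n + h·x_2'.
0.000000: (-0.970000, -1.130000); f=(-0.740158, -1.096100) → (-1.266063, -1.568440)
(x_1(0.4), x_2(0.4)) ≈ (-1.2661, -1.5684)

-1.2661, -1.5684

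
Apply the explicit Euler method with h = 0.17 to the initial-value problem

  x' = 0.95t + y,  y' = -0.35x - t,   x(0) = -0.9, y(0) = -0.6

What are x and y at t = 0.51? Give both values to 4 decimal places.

Euler on (x,y): x_{n+1} = x_n + h·x', y_{n+1} = y_n + h·y'.
0.000000: (-0.900000, -0.600000); f=(-0.600000, 0.315000) → (-1.002000, -0.546450)
0.170000: (-1.002000, -0.546450); f=(-0.384950, 0.180700) → (-1.067441, -0.515731)
0.340000: (-1.067441, -0.515731); f=(-0.192731, 0.033605) → (-1.100206, -0.510018)
(x(0.51), y(0.51)) ≈ (-1.1002, -0.5100)

-1.1002, -0.5100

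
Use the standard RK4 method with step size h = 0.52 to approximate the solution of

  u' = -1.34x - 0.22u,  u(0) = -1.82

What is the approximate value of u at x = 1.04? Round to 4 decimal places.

RK4: k1 = f(x_n, u_n); k2 = f(x_n + h/2, u_n + (h/2)·k1); k3 = f(x_n + h/2, u_n + (h/2)·k2); k4 = f(x_n + h, u_n + h·k3); u_{n+1} = u_n + (h/6)·(k1 + 2k2 + 2k3 + k4).
x=0.000000, u=-1.820000:
  k1 = f(0.000000, -1.820000) = 0.400400
  k2 = f(0.260000, -1.715896) = 0.029097
  k3 = f(0.260000, -1.812435) = 0.050336
  k4 = f(0.520000, -1.793825) = -0.302158
  u ← -1.820000 + (0.52/6)·(k1 + 2k2 + 2k3 + k4) = -1.797717
x=0.520000, u=-1.797717:
  k1 = f(0.520000, -1.797717) = -0.301302
  k2 = f(0.780000, -1.876056) = -0.632468
  k3 = f(0.780000, -1.962159) = -0.613525
  k4 = f(1.040000, -2.116750) = -0.927915
  u ← -1.797717 + (0.52/6)·(k1 + 2k2 + 2k3 + k4) = -2.120222
u(1.04) ≈ -2.1202

-2.1202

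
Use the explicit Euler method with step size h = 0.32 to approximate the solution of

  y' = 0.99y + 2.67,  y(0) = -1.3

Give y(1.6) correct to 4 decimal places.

Euler: y_{n+1} = y_n + h·f(x_n, y_n).
x=0.000000, y=-1.300000: f=1.383000 → y ← -1.300000 + 0.32·1.383000 = -0.857440
x=0.320000, y=-0.857440: f=1.821134 → y ← -0.857440 + 0.32·1.821134 = -0.274677
x=0.640000, y=-0.274677: f=2.398070 → y ← -0.274677 + 0.32·2.398070 = 0.492705
x=0.960000, y=0.492705: f=3.157778 → y ← 0.492705 + 0.32·3.157778 = 1.503194
x=1.280000, y=1.503194: f=4.158162 → y ← 1.503194 + 0.32·4.158162 = 2.833806
y(1.6) ≈ 2.8338

2.8338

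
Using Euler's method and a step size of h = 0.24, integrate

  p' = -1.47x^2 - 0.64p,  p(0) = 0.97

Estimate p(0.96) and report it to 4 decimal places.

Euler: p_{n+1} = p_n + h·f(x_n, p_n).
x=0.000000, p=0.970000: f=-0.620800 → p ← 0.970000 + 0.24·(-0.620800) = 0.821008
x=0.240000, p=0.821008: f=-0.610117 → p ← 0.821008 + 0.24·(-0.610117) = 0.674580
x=0.480000, p=0.674580: f=-0.770419 → p ← 0.674580 + 0.24·(-0.770419) = 0.489679
x=0.720000, p=0.489679: f=-1.075443 → p ← 0.489679 + 0.24·(-1.075443) = 0.231573
p(0.96) ≈ 0.2316

0.2316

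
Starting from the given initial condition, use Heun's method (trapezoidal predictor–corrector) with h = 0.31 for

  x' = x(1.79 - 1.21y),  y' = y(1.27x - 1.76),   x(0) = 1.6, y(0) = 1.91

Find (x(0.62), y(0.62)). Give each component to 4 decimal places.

Heun on (x,y): k1 = f(t_n, state_n); k2 = f(t_n + h, state_n + h·k1); state_{n+1} = state_n + (h/2)·(k1 + k2).
0.000000: (1.600000, 1.910000)
  k1 = (-0.833760, 0.519520)
  predictor → (1.341534, 2.071051)
  k2 = (-0.960501, -0.116499)
  → (1.321890, 1.972468)
0.310000: (1.321890, 1.972468)
  k1 = (-0.788754, -0.160165)
  predictor → (1.077376, 1.922817)
  k2 = (-0.578129, -0.753230)
  → (1.110023, 1.830892)
(x(0.62), y(0.62)) ≈ (1.1100, 1.8309)

1.1100, 1.8309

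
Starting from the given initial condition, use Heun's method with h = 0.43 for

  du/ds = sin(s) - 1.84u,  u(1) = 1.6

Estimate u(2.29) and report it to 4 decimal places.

0.6311

Heun: k1 = f(s_n, u_n); k2 = f(s_n + h, u_n + h·k1); u_{n+1} = u_n + (h/2)·(k1 + k2).
s=1.000000, u=1.600000:
  k1 = f(1.000000, 1.600000) = -2.102529
  k2 = f(1.430000, 0.695913) = -0.290374
  u ← 1.600000 + (0.43/2)·(-2.102529 + (-0.290374)) = 1.085526
s=1.430000, u=1.085526:
  k1 = f(1.430000, 1.085526) = -1.007263
  k2 = f(1.860000, 0.652403) = -0.241950
  u ← 1.085526 + (0.43/2)·(-1.007263 + (-0.241950)) = 0.816945
s=1.860000, u=0.816945:
  k1 = f(1.860000, 0.816945) = -0.544708
  k2 = f(2.290000, 0.582721) = -0.319876
  u ← 0.816945 + (0.43/2)·(-0.544708 + (-0.319876)) = 0.631060
u(2.29) ≈ 0.6311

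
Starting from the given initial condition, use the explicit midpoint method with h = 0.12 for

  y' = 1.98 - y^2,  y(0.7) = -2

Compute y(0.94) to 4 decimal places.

-2.8157

Midpoint: k1 = f(x_n, y_n); k2 = f(x_n + h/2, y_n + (h/2)·k1); y_{n+1} = y_n + h·k2.
x=0.700000, y=-2.000000:
  k1 = f(0.700000, -2.000000) = -2.020000
  k2 = f(0.760000, -2.121200) = -2.519489
  y ← -2.000000 + 0.12·(-2.519489) = -2.302339
x=0.820000, y=-2.302339:
  k1 = f(0.820000, -2.302339) = -3.320764
  k2 = f(0.880000, -2.501585) = -4.277925
  y ← -2.302339 + 0.12·(-4.277925) = -2.815690
y(0.94) ≈ -2.8157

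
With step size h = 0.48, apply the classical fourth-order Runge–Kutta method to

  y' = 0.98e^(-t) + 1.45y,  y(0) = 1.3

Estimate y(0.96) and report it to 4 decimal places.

6.6763

RK4: k1 = f(t_n, y_n); k2 = f(t_n + h/2, y_n + (h/2)·k1); k3 = f(t_n + h/2, y_n + (h/2)·k2); k4 = f(t_n + h, y_n + h·k3); y_{n+1} = y_n + (h/6)·(k1 + 2k2 + 2k3 + k4).
t=0.000000, y=1.300000:
  k1 = f(0.000000, 1.300000) = 2.865000
  k2 = f(0.240000, 1.987600) = 3.652915
  k3 = f(0.240000, 2.176700) = 3.927110
  k4 = f(0.480000, 3.185013) = 5.224676
  y ← 1.300000 + (0.48/6)·(k1 + 2k2 + 2k3 + k4) = 3.159978
t=0.480000, y=3.159978:
  k1 = f(0.480000, 3.159978) = 5.188376
  k2 = f(0.720000, 4.405188) = 6.864540
  k3 = f(0.720000, 4.807468) = 7.447846
  k4 = f(0.960000, 6.734944) = 10.140904
  y ← 3.159978 + (0.48/6)·(k1 + 2k2 + 2k3 + k4) = 6.676302
y(0.96) ≈ 6.6763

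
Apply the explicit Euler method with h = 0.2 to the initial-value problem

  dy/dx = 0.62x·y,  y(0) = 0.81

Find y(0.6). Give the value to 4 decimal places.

Euler: y_{n+1} = y_n + h·f(x_n, y_n).
x=0.000000, y=0.810000: f=0.000000 → y ← 0.810000 + 0.2·0.000000 = 0.810000
x=0.200000, y=0.810000: f=0.100440 → y ← 0.810000 + 0.2·0.100440 = 0.830088
x=0.400000, y=0.830088: f=0.205862 → y ← 0.830088 + 0.2·0.205862 = 0.871260
y(0.6) ≈ 0.8713

0.8713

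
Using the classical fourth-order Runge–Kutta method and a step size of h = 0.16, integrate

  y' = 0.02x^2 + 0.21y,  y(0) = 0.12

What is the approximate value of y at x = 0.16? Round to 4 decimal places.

RK4: k1 = f(x_n, y_n); k2 = f(x_n + h/2, y_n + (h/2)·k1); k3 = f(x_n + h/2, y_n + (h/2)·k2); k4 = f(x_n + h, y_n + h·k3); y_{n+1} = y_n + (h/6)·(k1 + 2k2 + 2k3 + k4).
x=0.000000, y=0.120000:
  k1 = f(0.000000, 0.120000) = 0.025200
  k2 = f(0.080000, 0.122016) = 0.025751
  k3 = f(0.080000, 0.122060) = 0.025761
  k4 = f(0.160000, 0.124122) = 0.026578
  y ← 0.120000 + (0.16/6)·(k1 + 2k2 + 2k3 + k4) = 0.124128
y(0.16) ≈ 0.1241

0.1241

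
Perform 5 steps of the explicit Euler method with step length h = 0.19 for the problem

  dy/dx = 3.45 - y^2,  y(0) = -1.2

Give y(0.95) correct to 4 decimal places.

1.4543

Euler: y_{n+1} = y_n + h·f(x_n, y_n).
x=0.000000, y=-1.200000: f=2.010000 → y ← -1.200000 + 0.19·2.010000 = -0.818100
x=0.190000, y=-0.818100: f=2.780712 → y ← -0.818100 + 0.19·2.780712 = -0.289765
x=0.380000, y=-0.289765: f=3.366036 → y ← -0.289765 + 0.19·3.366036 = 0.349782
x=0.570000, y=0.349782: f=3.327652 → y ← 0.349782 + 0.19·3.327652 = 0.982036
x=0.760000, y=0.982036: f=2.485605 → y ← 0.982036 + 0.19·2.485605 = 1.454301
y(0.95) ≈ 1.4543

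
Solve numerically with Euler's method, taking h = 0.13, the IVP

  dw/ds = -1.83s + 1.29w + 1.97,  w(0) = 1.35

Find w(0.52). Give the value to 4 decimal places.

Euler: w_{n+1} = w_n + h·f(s_n, w_n).
s=0.000000, w=1.350000: f=3.711500 → w ← 1.350000 + 0.13·3.711500 = 1.832495
s=0.130000, w=1.832495: f=4.096019 → w ← 1.832495 + 0.13·4.096019 = 2.364977
s=0.260000, w=2.364977: f=4.545021 → w ← 2.364977 + 0.13·4.545021 = 2.955830
s=0.390000, w=2.955830: f=5.069321 → w ← 2.955830 + 0.13·5.069321 = 3.614842
w(0.52) ≈ 3.6148

3.6148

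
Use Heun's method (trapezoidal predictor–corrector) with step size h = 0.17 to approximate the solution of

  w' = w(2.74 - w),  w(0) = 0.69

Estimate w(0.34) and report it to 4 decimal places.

1.2563

Heun: k1 = f(t_n, w_n); k2 = f(t_n + h, w_n + h·k1); w_{n+1} = w_n + (h/2)·(k1 + k2).
t=0.000000, w=0.690000:
  k1 = f(0.000000, 0.690000) = 1.414500
  k2 = f(0.170000, 0.930465) = 1.683709
  w ← 0.690000 + (0.17/2)·(1.414500 + 1.683709) = 0.953348
t=0.170000, w=0.953348:
  k1 = f(0.170000, 0.953348) = 1.703301
  k2 = f(0.340000, 1.242909) = 1.860748
  w ← 0.953348 + (0.17/2)·(1.703301 + 1.860748) = 1.256292
w(0.34) ≈ 1.2563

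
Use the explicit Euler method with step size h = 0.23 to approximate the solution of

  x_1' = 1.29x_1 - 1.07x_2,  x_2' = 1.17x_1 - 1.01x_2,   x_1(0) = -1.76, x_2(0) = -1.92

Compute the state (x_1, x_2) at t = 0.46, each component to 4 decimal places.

-1.8673, -1.9822

Euler on (x_1,x_2): x_1_{n+1} = x_1_n + h·x_1', x_2_{n+1} = x_2_n + h·x_2'.
0.000000: (-1.760000, -1.920000); f=(-0.216000, -0.120000) → (-1.809680, -1.947600)
0.230000: (-1.809680, -1.947600); f=(-0.250555, -0.150250) → (-1.867308, -1.982157)
(x_1(0.46), x_2(0.46)) ≈ (-1.8673, -1.9822)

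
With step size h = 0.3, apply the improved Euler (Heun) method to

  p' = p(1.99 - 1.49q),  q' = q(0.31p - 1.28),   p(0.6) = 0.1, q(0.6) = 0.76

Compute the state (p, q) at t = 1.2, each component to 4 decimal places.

0.2035, 0.3699

Heun on (p,q): k1 = f(t_n, state_n); k2 = f(t_n + h, state_n + h·k1); state_{n+1} = state_n + (h/2)·(k1 + k2).
0.600000: (0.100000, 0.760000)
  k1 = (0.085760, -0.949240)
  predictor → (0.125728, 0.475228)
  k2 = (0.161172, -0.589770)
  → (0.137040, 0.529149)
0.900000: (0.137040, 0.529149)
  k1 = (0.164663, -0.654831)
  predictor → (0.186439, 0.332699)
  k2 = (0.278591, -0.406627)
  → (0.203528, 0.369930)
(p(1.2), q(1.2)) ≈ (0.2035, 0.3699)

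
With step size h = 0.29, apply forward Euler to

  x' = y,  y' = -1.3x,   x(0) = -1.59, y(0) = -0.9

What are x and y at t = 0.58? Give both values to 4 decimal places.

-1.9382, 0.3973

Euler on (x,y): x_{n+1} = x_n + h·x', y_{n+1} = y_n + h·y'.
0.000000: (-1.590000, -0.900000); f=(-0.900000, 2.067000) → (-1.851000, -0.300570)
0.290000: (-1.851000, -0.300570); f=(-0.300570, 2.406300) → (-1.938165, 0.397257)
(x(0.58), y(0.58)) ≈ (-1.9382, 0.3973)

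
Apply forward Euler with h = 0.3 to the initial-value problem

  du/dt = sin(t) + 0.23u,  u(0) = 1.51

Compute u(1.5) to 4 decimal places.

Euler: u_{n+1} = u_n + h·f(t_n, u_n).
t=0.000000, u=1.510000: f=0.347300 → u ← 1.510000 + 0.3·0.347300 = 1.614190
t=0.300000, u=1.614190: f=0.666784 → u ← 1.614190 + 0.3·0.666784 = 1.814225
t=0.600000, u=1.814225: f=0.981914 → u ← 1.814225 + 0.3·0.981914 = 2.108799
t=0.900000, u=2.108799: f=1.268351 → u ← 2.108799 + 0.3·1.268351 = 2.489305
t=1.200000, u=2.489305: f=1.504579 → u ← 2.489305 + 0.3·1.504579 = 2.940678
u(1.5) ≈ 2.9407

2.9407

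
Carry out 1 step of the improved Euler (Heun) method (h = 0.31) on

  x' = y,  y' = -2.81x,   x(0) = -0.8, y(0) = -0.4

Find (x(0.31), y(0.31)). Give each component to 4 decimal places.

Heun on (x,y): k1 = f(t_n, state_n); k2 = f(t_n + h, state_n + h·k1); state_{n+1} = state_n + (h/2)·(k1 + k2).
0.000000: (-0.800000, -0.400000)
  k1 = (-0.400000, 2.248000)
  predictor → (-0.924000, 0.296880)
  k2 = (0.296880, 2.596440)
  → (-0.815984, 0.350888)
(x(0.31), y(0.31)) ≈ (-0.8160, 0.3509)

-0.8160, 0.3509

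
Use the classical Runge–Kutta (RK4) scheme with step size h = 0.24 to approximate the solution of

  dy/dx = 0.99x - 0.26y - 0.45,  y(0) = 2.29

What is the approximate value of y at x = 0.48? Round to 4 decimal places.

RK4: k1 = f(x_n, y_n); k2 = f(x_n + h/2, y_n + (h/2)·k1); k3 = f(x_n + h/2, y_n + (h/2)·k2); k4 = f(x_n + h, y_n + h·k3); y_{n+1} = y_n + (h/6)·(k1 + 2k2 + 2k3 + k4).
x=0.000000, y=2.290000:
  k1 = f(0.000000, 2.290000) = -1.045400
  k2 = f(0.120000, 2.164552) = -0.893984
  k3 = f(0.120000, 2.182722) = -0.898708
  k4 = f(0.240000, 2.074310) = -0.751721
  y ← 2.290000 + (0.24/6)·(k1 + 2k2 + 2k3 + k4) = 2.074700
x=0.240000, y=2.074700:
  k1 = f(0.240000, 2.074700) = -0.751822
  k2 = f(0.360000, 1.984481) = -0.609565
  k3 = f(0.360000, 2.001552) = -0.614004
  k4 = f(0.480000, 1.927339) = -0.475908
  y ← 2.074700 + (0.24/6)·(k1 + 2k2 + 2k3 + k4) = 1.927705
y(0.48) ≈ 1.9277

1.9277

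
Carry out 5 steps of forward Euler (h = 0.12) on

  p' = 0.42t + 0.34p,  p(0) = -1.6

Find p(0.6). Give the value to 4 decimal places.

Euler: p_{n+1} = p_n + h·f(t_n, p_n).
t=0.000000, p=-1.600000: f=-0.544000 → p ← -1.600000 + 0.12·(-0.544000) = -1.665280
t=0.120000, p=-1.665280: f=-0.515795 → p ← -1.665280 + 0.12·(-0.515795) = -1.727175
t=0.240000, p=-1.727175: f=-0.486440 → p ← -1.727175 + 0.12·(-0.486440) = -1.785548
t=0.360000, p=-1.785548: f=-0.455886 → p ← -1.785548 + 0.12·(-0.455886) = -1.840255
t=0.480000, p=-1.840255: f=-0.424087 → p ← -1.840255 + 0.12·(-0.424087) = -1.891145
p(0.6) ≈ -1.8911

-1.8911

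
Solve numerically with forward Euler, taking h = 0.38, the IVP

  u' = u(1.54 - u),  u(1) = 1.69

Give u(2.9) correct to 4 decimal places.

1.5415

Euler: u_{n+1} = u_n + h·f(x_n, u_n).
x=1.000000, u=1.690000: f=-0.253500 → u ← 1.690000 + 0.38·(-0.253500) = 1.593670
x=1.380000, u=1.593670: f=-0.085532 → u ← 1.593670 + 0.38·(-0.085532) = 1.561168
x=1.760000, u=1.561168: f=-0.033046 → u ← 1.561168 + 0.38·(-0.033046) = 1.548610
x=2.140000, u=1.548610: f=-0.013334 → u ← 1.548610 + 0.38·(-0.013334) = 1.543543
x=2.520000, u=1.543543: f=-0.005469 → u ← 1.543543 + 0.38·(-0.005469) = 1.541465
u(2.9) ≈ 1.5415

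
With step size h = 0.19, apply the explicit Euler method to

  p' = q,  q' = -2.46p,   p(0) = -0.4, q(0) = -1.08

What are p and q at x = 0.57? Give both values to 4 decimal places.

-0.8908, -0.2480

Euler on (p,q): p_{n+1} = p_n + h·p', q_{n+1} = q_n + h·q'.
0.000000: (-0.400000, -1.080000); f=(-1.080000, 0.984000) → (-0.605200, -0.893040)
0.190000: (-0.605200, -0.893040); f=(-0.893040, 1.488792) → (-0.774878, -0.610170)
0.380000: (-0.774878, -0.610170); f=(-0.610170, 1.906199) → (-0.890810, -0.247992)
(p(0.57), q(0.57)) ≈ (-0.8908, -0.2480)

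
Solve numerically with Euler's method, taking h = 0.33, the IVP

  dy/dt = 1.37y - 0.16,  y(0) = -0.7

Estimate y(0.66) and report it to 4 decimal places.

Euler: y_{n+1} = y_n + h·f(t_n, y_n).
t=0.000000, y=-0.700000: f=-1.119000 → y ← -0.700000 + 0.33·(-1.119000) = -1.069270
t=0.330000, y=-1.069270: f=-1.624900 → y ← -1.069270 + 0.33·(-1.624900) = -1.605487
y(0.66) ≈ -1.6055

-1.6055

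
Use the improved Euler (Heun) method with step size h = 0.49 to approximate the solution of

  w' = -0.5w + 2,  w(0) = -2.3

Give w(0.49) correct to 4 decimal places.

Heun: k1 = f(s_n, w_n); k2 = f(s_n + h, w_n + h·k1); w_{n+1} = w_n + (h/2)·(k1 + k2).
s=0.000000, w=-2.300000:
  k1 = f(0.000000, -2.300000) = 3.150000
  k2 = f(0.490000, -0.756500) = 2.378250
  w ← -2.300000 + (0.49/2)·(3.150000 + 2.378250) = -0.945579
w(0.49) ≈ -0.9456

-0.9456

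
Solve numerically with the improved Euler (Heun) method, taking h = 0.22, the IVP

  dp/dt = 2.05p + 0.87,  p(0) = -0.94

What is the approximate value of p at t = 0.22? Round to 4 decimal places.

-1.2250

Heun: k1 = f(t_n, p_n); k2 = f(t_n + h, p_n + h·k1); p_{n+1} = p_n + (h/2)·(k1 + k2).
t=0.000000, p=-0.940000:
  k1 = f(0.000000, -0.940000) = -1.057000
  k2 = f(0.220000, -1.172540) = -1.533707
  p ← -0.940000 + (0.22/2)·(-1.057000 + (-1.533707)) = -1.224978
p(0.22) ≈ -1.2250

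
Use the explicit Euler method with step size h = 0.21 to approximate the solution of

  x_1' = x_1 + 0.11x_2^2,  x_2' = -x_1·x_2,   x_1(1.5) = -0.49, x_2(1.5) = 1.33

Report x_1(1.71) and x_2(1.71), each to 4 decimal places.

Euler on (x_1,x_2): x_1_{n+1} = x_1_n + h·x_1', x_2_{n+1} = x_2_n + h·x_2'.
1.500000: (-0.490000, 1.330000); f=(-0.295421, 0.651700) → (-0.552038, 1.466857)
(x_1(1.71), x_2(1.71)) ≈ (-0.5520, 1.4669)

-0.5520, 1.4669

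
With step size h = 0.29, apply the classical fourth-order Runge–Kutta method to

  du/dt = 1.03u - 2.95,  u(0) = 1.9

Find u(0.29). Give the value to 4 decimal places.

1.5644

RK4: k1 = f(t_n, u_n); k2 = f(t_n + h/2, u_n + (h/2)·k1); k3 = f(t_n + h/2, u_n + (h/2)·k2); k4 = f(t_n + h, u_n + h·k3); u_{n+1} = u_n + (h/6)·(k1 + 2k2 + 2k3 + k4).
t=0.000000, u=1.900000:
  k1 = f(0.000000, 1.900000) = -0.993000
  k2 = f(0.145000, 1.756015) = -1.141305
  k3 = f(0.145000, 1.734511) = -1.163454
  k4 = f(0.290000, 1.562598) = -1.340524
  u ← 1.900000 + (0.29/6)·(k1 + 2k2 + 2k3 + k4) = 1.564420
u(0.29) ≈ 1.5644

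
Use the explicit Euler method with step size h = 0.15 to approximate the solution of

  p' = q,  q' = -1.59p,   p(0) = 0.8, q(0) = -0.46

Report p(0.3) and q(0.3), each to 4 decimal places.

Euler on (p,q): p_{n+1} = p_n + h·p', q_{n+1} = q_n + h·q'.
0.000000: (0.800000, -0.460000); f=(-0.460000, -1.272000) → (0.731000, -0.650800)
0.150000: (0.731000, -0.650800); f=(-0.650800, -1.162290) → (0.633380, -0.825144)
(p(0.3), q(0.3)) ≈ (0.6334, -0.8251)

0.6334, -0.8251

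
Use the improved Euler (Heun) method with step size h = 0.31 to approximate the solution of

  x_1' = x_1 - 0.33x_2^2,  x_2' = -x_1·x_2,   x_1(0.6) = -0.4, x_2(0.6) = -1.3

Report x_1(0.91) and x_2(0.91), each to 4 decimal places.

-0.7657, -1.5384

Heun on (x_1,x_2): k1 = f(s_n, state_n); k2 = f(s_n + h, state_n + h·k1); state_{n+1} = state_n + (h/2)·(k1 + k2).
0.600000: (-0.400000, -1.300000)
  k1 = (-0.957700, -0.520000)
  predictor → (-0.696887, -1.461200)
  k2 = (-1.401472, -1.018291)
  → (-0.765672, -1.538435)
(x_1(0.91), x_2(0.91)) ≈ (-0.7657, -1.5384)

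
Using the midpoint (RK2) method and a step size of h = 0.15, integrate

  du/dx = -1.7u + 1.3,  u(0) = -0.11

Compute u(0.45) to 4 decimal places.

0.3536

Midpoint: k1 = f(x_n, u_n); k2 = f(x_n + h/2, u_n + (h/2)·k1); u_{n+1} = u_n + h·k2.
x=0.000000, u=-0.110000:
  k1 = f(0.000000, -0.110000) = 1.487000
  k2 = f(0.075000, 0.001525) = 1.297408
  u ← -0.110000 + 0.15·1.297408 = 0.084611
x=0.150000, u=0.084611:
  k1 = f(0.150000, 0.084611) = 1.156161
  k2 = f(0.225000, 0.171323) = 1.008751
  u ← 0.084611 + 0.15·1.008751 = 0.235924
x=0.300000, u=0.235924:
  k1 = f(0.300000, 0.235924) = 0.898930
  k2 = f(0.375000, 0.303343) = 0.784316
  u ← 0.235924 + 0.15·0.784316 = 0.353571
u(0.45) ≈ 0.3536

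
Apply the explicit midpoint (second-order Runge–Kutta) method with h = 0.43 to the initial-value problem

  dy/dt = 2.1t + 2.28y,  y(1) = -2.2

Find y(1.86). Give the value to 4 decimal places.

Midpoint: k1 = f(t_n, y_n); k2 = f(t_n + h/2, y_n + (h/2)·k1); y_{n+1} = y_n + h·k2.
t=1.000000, y=-2.200000:
  k1 = f(1.000000, -2.200000) = -2.916000
  k2 = f(1.215000, -2.826940) = -3.893923
  y ← -2.200000 + 0.43·(-3.893923) = -3.874387
t=1.430000, y=-3.874387:
  k1 = f(1.430000, -3.874387) = -5.830602
  k2 = f(1.645000, -5.127966) = -8.237264
  y ← -3.874387 + 0.43·(-8.237264) = -7.416410
y(1.86) ≈ -7.4164

-7.4164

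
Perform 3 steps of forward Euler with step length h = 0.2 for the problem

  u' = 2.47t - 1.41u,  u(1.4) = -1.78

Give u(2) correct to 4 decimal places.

1.1544

Euler: u_{n+1} = u_n + h·f(t_n, u_n).
t=1.400000, u=-1.780000: f=5.967800 → u ← -1.780000 + 0.2·5.967800 = -0.586440
t=1.600000, u=-0.586440: f=4.778880 → u ← -0.586440 + 0.2·4.778880 = 0.369336
t=1.800000, u=0.369336: f=3.925236 → u ← 0.369336 + 0.2·3.925236 = 1.154383
u(2) ≈ 1.1544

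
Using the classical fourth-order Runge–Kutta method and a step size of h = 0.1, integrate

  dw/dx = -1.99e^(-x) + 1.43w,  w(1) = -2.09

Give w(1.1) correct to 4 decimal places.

RK4: k1 = f(x_n, w_n); k2 = f(x_n + h/2, w_n + (h/2)·k1); k3 = f(x_n + h/2, w_n + (h/2)·k2); k4 = f(x_n + h, w_n + h·k3); w_{n+1} = w_n + (h/6)·(k1 + 2k2 + 2k3 + k4).
x=1.000000, w=-2.090000:
  k1 = f(1.000000, -2.090000) = -3.720780
  k2 = f(1.050000, -2.276039) = -3.951112
  k3 = f(1.050000, -2.287556) = -3.967581
  k4 = f(1.100000, -2.486758) = -4.218477
  w ← -2.090000 + (0.1/6)·(k1 + 2k2 + 2k3 + k4) = -2.486277
w(1.1) ≈ -2.4863

-2.4863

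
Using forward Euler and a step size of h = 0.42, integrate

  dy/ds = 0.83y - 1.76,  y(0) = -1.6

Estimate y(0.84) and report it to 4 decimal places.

Euler: y_{n+1} = y_n + h·f(s_n, y_n).
s=0.000000, y=-1.600000: f=-3.088000 → y ← -1.600000 + 0.42·(-3.088000) = -2.896960
s=0.420000, y=-2.896960: f=-4.164477 → y ← -2.896960 + 0.42·(-4.164477) = -4.646040
y(0.84) ≈ -4.6460

-4.6460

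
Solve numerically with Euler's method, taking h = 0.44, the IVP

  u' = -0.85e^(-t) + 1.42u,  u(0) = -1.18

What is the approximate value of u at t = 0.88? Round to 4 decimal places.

Euler: u_{n+1} = u_n + h·f(t_n, u_n).
t=0.000000, u=-1.180000: f=-2.525600 → u ← -1.180000 + 0.44·(-2.525600) = -2.291264
t=0.440000, u=-2.291264: f=-3.801026 → u ← -2.291264 + 0.44·(-3.801026) = -3.963715
u(0.88) ≈ -3.9637

-3.9637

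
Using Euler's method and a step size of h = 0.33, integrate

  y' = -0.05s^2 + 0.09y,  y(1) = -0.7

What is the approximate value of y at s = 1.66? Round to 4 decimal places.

-0.7884

Euler: y_{n+1} = y_n + h·f(s_n, y_n).
s=1.000000, y=-0.700000: f=-0.113000 → y ← -0.700000 + 0.33·(-0.113000) = -0.737290
s=1.330000, y=-0.737290: f=-0.154801 → y ← -0.737290 + 0.33·(-0.154801) = -0.788374
y(1.66) ≈ -0.7884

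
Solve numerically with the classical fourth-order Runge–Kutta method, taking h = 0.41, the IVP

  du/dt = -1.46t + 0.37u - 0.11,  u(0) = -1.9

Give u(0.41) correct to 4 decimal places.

RK4: k1 = f(t_n, u_n); k2 = f(t_n + h/2, u_n + (h/2)·k1); k3 = f(t_n + h/2, u_n + (h/2)·k2); k4 = f(t_n + h, u_n + h·k3); u_{n+1} = u_n + (h/6)·(k1 + 2k2 + 2k3 + k4).
t=0.000000, u=-1.900000:
  k1 = f(0.000000, -1.900000) = -0.813000
  k2 = f(0.205000, -2.066665) = -1.173966
  k3 = f(0.205000, -2.140663) = -1.201345
  k4 = f(0.410000, -2.392552) = -1.593844
  u ← -1.900000 + (0.41/6)·(k1 + 2k2 + 2k3 + k4) = -2.389094
u(0.41) ≈ -2.3891

-2.3891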